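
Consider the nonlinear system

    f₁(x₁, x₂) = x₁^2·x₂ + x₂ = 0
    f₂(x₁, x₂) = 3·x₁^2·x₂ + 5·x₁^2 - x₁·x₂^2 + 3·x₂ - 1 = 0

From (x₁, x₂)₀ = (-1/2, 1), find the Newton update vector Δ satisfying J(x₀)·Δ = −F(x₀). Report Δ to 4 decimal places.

(-0.0481, -1.0385)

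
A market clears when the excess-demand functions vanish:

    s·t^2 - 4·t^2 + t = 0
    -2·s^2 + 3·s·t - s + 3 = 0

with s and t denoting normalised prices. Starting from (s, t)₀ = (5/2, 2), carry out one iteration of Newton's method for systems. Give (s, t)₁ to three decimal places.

(5.500, 3.600)

At (5/2, 2): F = (-4.000, 3.000).
Jacobian J = [[t^2, 2·s·t - 8·t + 1], [-4·s + 3·t - 1, 3·s]].
At the point, J = [[4.000, -5.000], [-5.000, 7.500]] (det J = 5.000).
Solving J·Δ = −F gives Δ = (3.000, 1.600).
Then the next iterate is (s, t)₁ = (5.500, 3.600).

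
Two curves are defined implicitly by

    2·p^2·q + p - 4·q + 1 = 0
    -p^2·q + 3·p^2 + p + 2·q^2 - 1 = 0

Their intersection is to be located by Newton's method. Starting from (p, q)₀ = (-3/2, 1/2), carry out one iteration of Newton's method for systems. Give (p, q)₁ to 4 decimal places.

At (-3/2, 1/2): F = (-0.2500, 3.6250).
Jacobian J = [[4·p·q + 1, 2·p^2 - 4], [-2·p·q + 6·p + 1, -p^2 + 4·q]].
At the point, J = [[-2.0000, 0.5000], [-6.5000, -0.2500]] (det J = 3.7500).
Solving J·Δ = −F gives Δ = (0.4667, 2.3667).
Then the next iterate is (p, q)₁ = (-1.0333, 2.8667).

(-1.0333, 2.8667)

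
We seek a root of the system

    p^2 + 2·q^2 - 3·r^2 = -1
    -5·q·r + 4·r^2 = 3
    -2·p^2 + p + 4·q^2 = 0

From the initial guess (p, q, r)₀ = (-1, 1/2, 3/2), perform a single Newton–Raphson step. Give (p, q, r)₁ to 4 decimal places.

(0.0661, -0.3326, 0.6059)

At (-1, 1/2, 3/2): F = (-4.2500, 2.2500, -2.0000).
Jacobian J = [[2·p, 4·q, -6·r], [0, -5·r, -5·q + 8·r], [-4·p + 1, 8·q, 0]].
At the point, J = [[-2.0000, 2.0000, -9.0000], [0.0000, -7.5000, 9.5000], [5.0000, 4.0000, 0.0000]] (det J = -166.5000).
Solving J·Δ = −F gives Δ = (1.0661, -0.8326, -0.8941).
Then the next iterate is (p, q, r)₁ = (0.0661, -0.3326, 0.6059).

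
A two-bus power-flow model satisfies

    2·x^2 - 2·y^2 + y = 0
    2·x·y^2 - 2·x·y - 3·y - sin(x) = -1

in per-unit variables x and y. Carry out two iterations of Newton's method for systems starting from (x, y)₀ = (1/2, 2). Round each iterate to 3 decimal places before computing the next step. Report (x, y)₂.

(1.693, 2.031)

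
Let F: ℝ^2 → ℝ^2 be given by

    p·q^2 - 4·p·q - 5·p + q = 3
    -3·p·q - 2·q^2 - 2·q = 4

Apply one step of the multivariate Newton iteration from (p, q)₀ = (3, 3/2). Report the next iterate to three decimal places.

(-0.018, 0.828)

At (3, 3/2): F = (-27.750, -25.000).
Jacobian J = [[q^2 - 4·q - 5, 2·p·q - 4·p + 1], [-3·q, -3·p - 4·q - 2]].
At the point, J = [[-8.750, -2.000], [-4.500, -17.000]] (det J = 139.750).
Solving J·Δ = −F gives Δ = (-3.018, -0.672).
Then the next iterate is (p, q)₁ = (-0.018, 0.828).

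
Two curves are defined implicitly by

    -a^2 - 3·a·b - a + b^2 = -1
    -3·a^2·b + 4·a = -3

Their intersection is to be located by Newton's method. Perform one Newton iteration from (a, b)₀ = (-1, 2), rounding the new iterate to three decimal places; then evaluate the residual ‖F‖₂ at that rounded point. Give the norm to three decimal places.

3.171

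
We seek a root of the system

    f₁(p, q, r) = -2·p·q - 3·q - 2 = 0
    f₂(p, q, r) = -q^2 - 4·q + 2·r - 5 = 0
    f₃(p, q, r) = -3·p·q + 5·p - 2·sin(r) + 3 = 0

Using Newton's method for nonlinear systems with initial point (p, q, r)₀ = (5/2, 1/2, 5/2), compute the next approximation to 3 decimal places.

(-1.304, 0.226, 2.939)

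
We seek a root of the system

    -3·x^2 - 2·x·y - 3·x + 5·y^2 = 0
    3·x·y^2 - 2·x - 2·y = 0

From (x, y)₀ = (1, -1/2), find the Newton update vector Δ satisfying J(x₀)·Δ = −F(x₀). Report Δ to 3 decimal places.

(-0.544, 0.086)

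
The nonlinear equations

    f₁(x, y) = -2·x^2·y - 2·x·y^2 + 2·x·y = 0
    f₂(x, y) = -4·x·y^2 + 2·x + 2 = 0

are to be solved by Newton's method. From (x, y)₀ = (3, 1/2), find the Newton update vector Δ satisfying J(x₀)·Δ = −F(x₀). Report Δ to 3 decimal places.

At (3, 1/2): F = (-7.500, 5.000).
Jacobian J = [[-4·x·y - 2·y^2 + 2·y, -2·x^2 - 4·x·y + 2·x], [-4·y^2 + 2, -8·x·y]].
At the point, J = [[-5.500, -18.000], [1.000, -12.000]] (det J = 84.000).
Solving J·Δ = −F gives Δ = (-2.143, 0.238).

(-2.143, 0.238)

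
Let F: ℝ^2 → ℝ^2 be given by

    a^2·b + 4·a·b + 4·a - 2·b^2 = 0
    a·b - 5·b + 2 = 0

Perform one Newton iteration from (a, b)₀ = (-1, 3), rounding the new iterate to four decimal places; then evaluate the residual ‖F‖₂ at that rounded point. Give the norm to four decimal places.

31.2116

At (-1, 3): F = (-31.0000, -16.0000).
Jacobian J = [[2·a·b + 4·b + 4, a^2 + 4·a - 4·b], [b, a - 5]].
At the point, J = [[10.0000, -15.0000], [3.0000, -6.0000]] (det J = -15.0000).
Solving J·Δ = −F gives Δ = (-3.6000, -4.4667).
Then the next iterate is (a, b)₁ = (-4.6000, -1.4667).
Re-evaluating at (-4.6000, -1.4667): F = (-26.750510, 16.080320), so ‖F‖₂ = 31.2116.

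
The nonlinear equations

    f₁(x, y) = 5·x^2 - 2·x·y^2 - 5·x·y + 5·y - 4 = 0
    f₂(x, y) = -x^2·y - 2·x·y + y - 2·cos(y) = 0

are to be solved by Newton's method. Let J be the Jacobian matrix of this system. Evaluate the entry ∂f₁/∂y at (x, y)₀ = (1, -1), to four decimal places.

4.0000

∂f₁/∂y = -4·x·y - 5·x + 5.
At (1, -1) this is 4.0000.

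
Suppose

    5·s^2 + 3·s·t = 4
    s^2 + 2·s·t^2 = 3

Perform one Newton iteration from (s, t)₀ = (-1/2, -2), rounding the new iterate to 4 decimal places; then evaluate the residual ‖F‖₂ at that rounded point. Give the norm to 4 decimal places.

2.8162

At (-1/2, -2): F = (0.2500, -6.7500).
Jacobian J = [[10·s + 3·t, 3·s], [2·s + 2·t^2, 4·s·t]].
At the point, J = [[-11.0000, -1.5000], [7.0000, 4.0000]] (det J = -33.5000).
Solving J·Δ = −F gives Δ = (-0.2724, 2.1642).
Then the next iterate is (s, t)₁ = (-0.7724, 0.1642).
Re-evaluating at (-0.7724, 0.1642): F = (-1.397475, -2.445049), so ‖F‖₂ = 2.8162.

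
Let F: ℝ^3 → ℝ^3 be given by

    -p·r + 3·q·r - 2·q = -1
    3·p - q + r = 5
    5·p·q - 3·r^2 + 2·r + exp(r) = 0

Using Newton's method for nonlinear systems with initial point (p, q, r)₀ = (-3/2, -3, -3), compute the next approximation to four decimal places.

(1.1223, -1.6423, -0.0091)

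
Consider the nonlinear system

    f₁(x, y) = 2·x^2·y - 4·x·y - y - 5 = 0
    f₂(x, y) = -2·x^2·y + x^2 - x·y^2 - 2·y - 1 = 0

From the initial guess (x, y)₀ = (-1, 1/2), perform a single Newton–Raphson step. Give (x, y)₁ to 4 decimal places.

(-2.2264, 0.0189)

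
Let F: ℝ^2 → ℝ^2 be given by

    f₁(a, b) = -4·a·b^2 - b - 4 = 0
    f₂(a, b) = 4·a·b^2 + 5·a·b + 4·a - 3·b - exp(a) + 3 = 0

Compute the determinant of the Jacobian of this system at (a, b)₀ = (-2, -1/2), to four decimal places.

26.2820

J = [[-4·b^2, -8·a·b - 1], [4·b^2 + 5·b - exp(a) + 4, 8·a·b + 5·a - 3]].
At the point, J = [[-1.0000, -9.0000], [2.364665, -5.0000]].
det J = 26.2820.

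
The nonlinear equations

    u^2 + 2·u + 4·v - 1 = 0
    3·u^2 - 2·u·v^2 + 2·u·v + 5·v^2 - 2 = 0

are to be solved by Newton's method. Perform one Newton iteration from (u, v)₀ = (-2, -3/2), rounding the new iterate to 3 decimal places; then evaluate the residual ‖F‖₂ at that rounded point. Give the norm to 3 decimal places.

At (-2, -3/2): F = (-7.000, 36.250).
Jacobian J = [[2·u + 2, 4], [6·u - 2·v^2 + 2·v, -4·u·v + 2·u + 10·v]].
At the point, J = [[-2.000, 4.000], [-19.500, -31.000]] (det J = 140.000).
Solving J·Δ = −F gives Δ = (-0.514, 1.493).
Then the next iterate is (u, v)₁ = (-2.514, -0.007).
Re-evaluating at (-2.514, -0.007): F = (0.26420, 16.99628), so ‖F‖₂ = 16.998.

16.998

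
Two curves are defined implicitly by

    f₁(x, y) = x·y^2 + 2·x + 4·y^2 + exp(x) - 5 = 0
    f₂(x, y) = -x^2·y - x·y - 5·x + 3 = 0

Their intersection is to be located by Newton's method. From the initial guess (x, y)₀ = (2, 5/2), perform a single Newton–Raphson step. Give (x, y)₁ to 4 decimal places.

At (2, 5/2): F = (43.889056, -22.0000).
Jacobian J = [[y^2 + exp(x) + 2, 2·x·y + 8·y], [-2·x·y - y - 5, -x^2 - x]].
At the point, J = [[15.639056, 30.0000], [-17.5000, -6.0000]] (det J = 431.165663).
Solving J·Δ = −F gives Δ = (-0.9200, -0.9834).
Then the next iterate is (x, y)₁ = (1.0800, 1.5166).

(1.0800, 1.5166)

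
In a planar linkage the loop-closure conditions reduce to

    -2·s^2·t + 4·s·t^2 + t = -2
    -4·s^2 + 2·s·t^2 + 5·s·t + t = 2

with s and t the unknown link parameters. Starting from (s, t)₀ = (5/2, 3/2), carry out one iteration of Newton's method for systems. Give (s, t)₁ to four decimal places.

At (5/2, 3/2): F = (7.2500, 4.5000).
Jacobian J = [[-4·s·t + 4·t^2, -2·s^2 + 8·s·t + 1], [-8·s + 2·t^2 + 5·t, 4·s·t + 5·s + 1]].
At the point, J = [[-6.0000, 18.5000], [-8.0000, 28.5000]] (det J = -23.0000).
Solving J·Δ = −F gives Δ = (5.3641, 1.3478).
Then the next iterate is (s, t)₁ = (7.8641, 2.8478).

(7.8641, 2.8478)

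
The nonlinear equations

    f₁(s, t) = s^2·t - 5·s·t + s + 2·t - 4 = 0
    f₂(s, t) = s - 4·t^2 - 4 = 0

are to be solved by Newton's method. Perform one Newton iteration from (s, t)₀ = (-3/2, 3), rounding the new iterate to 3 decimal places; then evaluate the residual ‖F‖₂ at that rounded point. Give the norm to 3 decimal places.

13.146

At (-3/2, 3): F = (29.750, -41.500).
Jacobian J = [[2·s·t - 5·t + 1, s^2 - 5·s + 2], [1, -8·t]].
At the point, J = [[-23.000, 11.750], [1.000, -24.000]] (det J = 540.250).
Solving J·Δ = −F gives Δ = (0.419, -1.712).
Then the next iterate is (s, t)₁ = (-1.081, 1.288).
Re-evaluating at (-1.081, 1.288): F = (5.96175, -11.71678), so ‖F‖₂ = 13.146.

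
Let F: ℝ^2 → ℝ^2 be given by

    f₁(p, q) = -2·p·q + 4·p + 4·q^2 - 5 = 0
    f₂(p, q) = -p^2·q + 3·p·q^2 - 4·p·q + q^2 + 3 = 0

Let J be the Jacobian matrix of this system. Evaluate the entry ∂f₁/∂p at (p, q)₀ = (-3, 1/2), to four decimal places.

3.0000

∂f₁/∂p = -2·q + 4.
At (-3, 1/2) this is 3.0000.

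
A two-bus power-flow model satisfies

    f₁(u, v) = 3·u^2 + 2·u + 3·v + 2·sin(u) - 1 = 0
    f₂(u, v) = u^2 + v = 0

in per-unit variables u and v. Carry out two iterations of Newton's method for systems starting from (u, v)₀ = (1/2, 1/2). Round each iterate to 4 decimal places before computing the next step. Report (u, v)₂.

(0.2513, -0.0631)

At (1/2, 1/2): F = (3.208851, 0.7500).
Jacobian J = [[6·u + 2·cos(u) + 2, 3], [2·u, 1]].
At the point, J = [[6.755165, 3.0000], [1.0000, 1.0000]] (det J = 3.755165).
Solving J·Δ = −F gives Δ = (-0.2553, -0.4947).
Then the next iterate is (u, v)₁ = (0.2447, 0.0053).
Round to (0.2447, 0.0053) and repeat: F = (0.169465, 0.065178), J = [[5.408620, 3.0000], [0.4894, 1.0000]].
Δ = (0.0066, -0.0684), so (u, v)₂ = (0.2513, -0.0631).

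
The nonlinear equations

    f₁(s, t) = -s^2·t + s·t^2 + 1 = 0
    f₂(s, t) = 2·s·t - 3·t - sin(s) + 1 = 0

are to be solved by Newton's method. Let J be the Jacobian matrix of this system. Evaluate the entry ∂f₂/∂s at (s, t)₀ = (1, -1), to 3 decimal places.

-2.540

∂f₂/∂s = 2·t - cos(s).
At (1, -1) this is -2.540.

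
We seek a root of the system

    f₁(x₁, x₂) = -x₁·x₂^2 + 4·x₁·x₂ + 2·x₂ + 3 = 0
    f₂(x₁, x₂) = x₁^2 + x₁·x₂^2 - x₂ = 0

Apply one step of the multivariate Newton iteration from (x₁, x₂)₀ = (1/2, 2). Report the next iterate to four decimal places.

(1.9167, -5.3333)

At (1/2, 2): F = (9.0000, 0.2500).
Jacobian J = [[-x₂^2 + 4·x₂, -2·x₁·x₂ + 4·x₁ + 2], [2·x₁ + x₂^2, 2·x₁·x₂ - 1]].
At the point, J = [[4.0000, 2.0000], [5.0000, 1.0000]] (det J = -6.0000).
Solving J·Δ = −F gives Δ = (1.4167, -7.3333).
Then the next iterate is (x₁, x₂)₁ = (1.9167, -5.3333).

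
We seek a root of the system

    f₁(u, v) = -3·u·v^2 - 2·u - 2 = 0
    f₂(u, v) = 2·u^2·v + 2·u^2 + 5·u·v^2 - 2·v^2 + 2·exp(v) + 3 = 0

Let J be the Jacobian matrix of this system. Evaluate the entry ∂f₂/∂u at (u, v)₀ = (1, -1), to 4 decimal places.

∂f₂/∂u = 4·u·v + 4·u + 5·v^2.
At (1, -1) this is 5.0000.

5.0000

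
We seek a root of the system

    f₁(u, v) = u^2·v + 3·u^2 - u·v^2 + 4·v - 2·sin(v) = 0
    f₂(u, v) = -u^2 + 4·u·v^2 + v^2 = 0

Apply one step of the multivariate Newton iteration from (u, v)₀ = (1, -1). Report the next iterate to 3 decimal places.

At (1, -1): F = (-1.31706, 4.000).
Jacobian J = [[2·u·v + 6·u - v^2, u^2 - 2·u·v - 2·cos(v) + 4], [-2·u + 4·v^2, 8·u·v + 2·v]].
At the point, J = [[3.000, 5.91940], [2.000, -10.000]] (det J = -41.83879).
Solving J·Δ = −F gives Δ = (-0.251, 0.350).
Then the next iterate is (u, v)₁ = (0.749, -0.650).

(0.749, -0.650)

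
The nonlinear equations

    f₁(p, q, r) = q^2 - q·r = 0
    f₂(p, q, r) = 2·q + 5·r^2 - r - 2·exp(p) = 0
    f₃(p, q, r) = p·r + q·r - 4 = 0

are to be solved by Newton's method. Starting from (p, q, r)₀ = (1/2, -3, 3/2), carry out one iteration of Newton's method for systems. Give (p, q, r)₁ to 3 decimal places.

(4.707, -0.935, 2.164)

At (1/2, -3, 3/2): F = (13.500, 0.45256, -7.750).
Jacobian J = [[0, 2·q - r, -q], [-2·exp(p), 2, 10·r - 1], [r, r, p + q]].
At the point, J = [[0.000, -7.500, 3.000], [-3.29744, 2.000, 14.000], [1.500, 1.500, -2.500]] (det J = -119.51144).
Solving J·Δ = −F gives Δ = (4.207, 2.065, 0.664).
Then the next iterate is (p, q, r)₁ = (4.707, -0.935, 2.164).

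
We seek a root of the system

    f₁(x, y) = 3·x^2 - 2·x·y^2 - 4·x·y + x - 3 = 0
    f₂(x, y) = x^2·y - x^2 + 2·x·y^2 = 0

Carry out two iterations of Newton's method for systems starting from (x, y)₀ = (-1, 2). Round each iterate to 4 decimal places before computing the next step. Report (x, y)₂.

(-0.8624, 0.4282)

At (-1, 2): F = (15.0000, -7.0000).
Jacobian J = [[6·x - 2·y^2 - 4·y + 1, -4·x·y - 4·x], [2·x·y - 2·x + 2·y^2, x^2 + 4·x·y]].
At the point, J = [[-21.0000, 12.0000], [6.0000, -7.0000]] (det J = 75.0000).
Solving J·Δ = −F gives Δ = (0.2800, -0.7600).
Then the next iterate is (x, y)₁ = (-0.7200, 1.2400).
Round to (-0.7200, 1.2400) and repeat: F = (3.620544, -2.089728), J = [[-11.3552, 6.4512], [2.7296, -3.0528]].
Δ = (-0.1424, -0.8118), so (x, y)₂ = (-0.8624, 0.4282).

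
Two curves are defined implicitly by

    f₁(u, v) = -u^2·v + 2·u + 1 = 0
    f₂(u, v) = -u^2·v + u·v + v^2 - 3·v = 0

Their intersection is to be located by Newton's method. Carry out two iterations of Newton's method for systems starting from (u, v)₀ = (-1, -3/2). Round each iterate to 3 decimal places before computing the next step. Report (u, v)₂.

At (-1, -3/2): F = (0.500, 9.750).
Jacobian J = [[-2·u·v + 2, -u^2], [-2·u·v + v, -u^2 + u + 2·v - 3]].
At the point, J = [[-1.000, -1.000], [-4.500, -8.000]] (det J = 3.500).
Solving J·Δ = −F gives Δ = (-1.643, 2.143).
Then the next iterate is (u, v)₁ = (-2.643, 0.643).
Round to (-2.643, 0.643) and repeat: F = (-8.77764, -7.70664), J = [[5.39890, -6.98545], [4.04190, -11.34245]].
Δ = (1.386, -0.186), so (u, v)₂ = (-1.257, 0.457).

(-1.257, 0.457)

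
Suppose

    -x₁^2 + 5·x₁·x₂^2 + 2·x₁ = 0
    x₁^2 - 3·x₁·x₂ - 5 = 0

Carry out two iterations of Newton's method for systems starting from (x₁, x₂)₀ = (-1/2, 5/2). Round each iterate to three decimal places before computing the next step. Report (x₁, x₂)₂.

(-2.291, 0.955)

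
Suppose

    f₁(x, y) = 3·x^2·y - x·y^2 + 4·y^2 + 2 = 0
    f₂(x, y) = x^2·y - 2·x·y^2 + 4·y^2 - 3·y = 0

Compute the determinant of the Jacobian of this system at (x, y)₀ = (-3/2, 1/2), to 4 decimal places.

-5.1875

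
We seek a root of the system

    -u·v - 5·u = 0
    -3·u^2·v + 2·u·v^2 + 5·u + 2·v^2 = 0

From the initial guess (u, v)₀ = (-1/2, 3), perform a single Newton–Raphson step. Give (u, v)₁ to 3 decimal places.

(-0.175, 0.207)

At (-1/2, 3): F = (4.000, 4.250).
Jacobian J = [[-v - 5, -u], [-6·u·v + 2·v^2 + 5, -3·u^2 + 4·u·v + 4·v]].
At the point, J = [[-8.000, 0.500], [32.000, 5.250]] (det J = -58.000).
Solving J·Δ = −F gives Δ = (0.325, -2.793).
Then the next iterate is (u, v)₁ = (-0.175, 0.207).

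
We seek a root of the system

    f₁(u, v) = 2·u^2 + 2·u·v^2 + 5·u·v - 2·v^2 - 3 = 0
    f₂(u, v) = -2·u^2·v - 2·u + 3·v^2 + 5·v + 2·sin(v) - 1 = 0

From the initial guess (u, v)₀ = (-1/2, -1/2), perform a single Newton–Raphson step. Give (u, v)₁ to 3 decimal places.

At (-1/2, -1/2): F = (-2.000, -2.45885).
Jacobian J = [[4·u + 2·v^2 + 5·v, 4·u·v + 5·u - 4·v], [-4·u·v - 2, -2·u^2 + 6·v + 2·cos(v) + 5]].
At the point, J = [[-4.000, 0.500], [-3.000, 3.25517]] (det J = -11.52066).
Solving J·Δ = −F gives Δ = (-0.458, 0.333).
Then the next iterate is (u, v)₁ = (-0.958, -0.167).

(-0.958, -0.167)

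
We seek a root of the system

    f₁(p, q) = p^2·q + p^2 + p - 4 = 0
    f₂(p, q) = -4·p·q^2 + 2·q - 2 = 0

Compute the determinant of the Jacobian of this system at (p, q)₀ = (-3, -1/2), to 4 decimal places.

29.0000

J = [[2·p·q + 2·p + 1, p^2], [-4·q^2, -8·p·q + 2]].
At the point, J = [[-2.0000, 9.0000], [-1.0000, -10.0000]].
det J = 29.0000.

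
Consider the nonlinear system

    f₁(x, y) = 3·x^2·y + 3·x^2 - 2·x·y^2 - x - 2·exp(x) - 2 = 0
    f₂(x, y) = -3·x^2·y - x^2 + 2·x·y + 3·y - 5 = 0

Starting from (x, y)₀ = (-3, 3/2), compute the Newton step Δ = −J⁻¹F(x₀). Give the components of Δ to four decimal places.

At (-3, 3/2): F = (81.900426, -59.0000).
Jacobian J = [[6·x·y + 6·x - 2·y^2 - 2·exp(x) - 1, 3·x^2 - 4·x·y], [-6·x·y - 2·x + 2·y, -3·x^2 + 2·x + 3]].
At the point, J = [[-50.599574, 45.0000], [36.0000, -30.0000]] (det J = -102.012776).
Solving J·Δ = −F gives Δ = (1.9408, 0.3623).

(1.9408, 0.3623)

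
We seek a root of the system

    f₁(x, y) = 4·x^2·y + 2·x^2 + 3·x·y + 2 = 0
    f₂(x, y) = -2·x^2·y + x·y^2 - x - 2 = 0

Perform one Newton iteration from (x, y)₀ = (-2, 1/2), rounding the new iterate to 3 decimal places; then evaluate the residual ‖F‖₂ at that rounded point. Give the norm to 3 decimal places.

At (-2, 1/2): F = (15.000, -4.500).
Jacobian J = [[8·x·y + 4·x + 3·y, 4·x^2 + 3·x], [-4·x·y + y^2 - 1, -2·x^2 + 2·x·y]].
At the point, J = [[-14.500, 10.000], [3.250, -10.000]] (det J = 112.500).
Solving J·Δ = −F gives Δ = (0.933, -0.147).
Then the next iterate is (x, y)₁ = (-1.067, 0.353).
Re-evaluating at (-1.067, 0.353): F = (4.75457, -1.86973), so ‖F‖₂ = 5.109.

5.109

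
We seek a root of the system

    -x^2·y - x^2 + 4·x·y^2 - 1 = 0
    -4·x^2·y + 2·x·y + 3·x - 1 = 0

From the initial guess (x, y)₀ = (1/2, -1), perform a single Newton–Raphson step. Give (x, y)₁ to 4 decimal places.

(0.4000, -0.8588)

At (1/2, -1): F = (1.0000, 0.5000).
Jacobian J = [[-2·x·y - 2·x + 4·y^2, -x^2 + 8·x·y], [-8·x·y + 2·y + 3, -4·x^2 + 2·x]].
At the point, J = [[4.0000, -4.2500], [5.0000, 0.0000]] (det J = 21.2500).
Solving J·Δ = −F gives Δ = (-0.1000, 0.1412).
Then the next iterate is (x, y)₁ = (0.4000, -0.8588).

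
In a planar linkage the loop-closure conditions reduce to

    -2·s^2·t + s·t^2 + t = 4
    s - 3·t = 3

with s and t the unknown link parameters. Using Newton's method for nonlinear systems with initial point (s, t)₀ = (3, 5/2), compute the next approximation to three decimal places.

(2.068, -0.311)

At (3, 5/2): F = (-27.750, -7.500).
Jacobian J = [[-4·s·t + t^2, -2·s^2 + 2·s·t + 1], [1, -3]].
At the point, J = [[-23.750, -2.000], [1.000, -3.000]] (det J = 73.250).
Solving J·Δ = −F gives Δ = (-0.932, -2.811).
Then the next iterate is (s, t)₁ = (2.068, -0.311).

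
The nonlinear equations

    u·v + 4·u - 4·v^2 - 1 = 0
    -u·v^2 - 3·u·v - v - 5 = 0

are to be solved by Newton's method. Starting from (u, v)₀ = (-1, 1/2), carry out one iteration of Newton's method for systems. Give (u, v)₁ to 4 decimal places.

(7.0526, 6.4474)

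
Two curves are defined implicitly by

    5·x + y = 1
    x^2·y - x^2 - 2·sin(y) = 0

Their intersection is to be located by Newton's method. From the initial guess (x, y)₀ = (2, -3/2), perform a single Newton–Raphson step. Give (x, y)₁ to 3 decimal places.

(0.739, -2.694)

At (2, -3/2): F = (7.500, -8.00501).
Jacobian J = [[5, 1], [2·x·y - 2·x, x^2 - 2·cos(y)]].
At the point, J = [[5.000, 1.000], [-10.000, 3.85853]] (det J = 29.29263).
Solving J·Δ = −F gives Δ = (-1.261, -1.194).
Then the next iterate is (x, y)₁ = (0.739, -2.694).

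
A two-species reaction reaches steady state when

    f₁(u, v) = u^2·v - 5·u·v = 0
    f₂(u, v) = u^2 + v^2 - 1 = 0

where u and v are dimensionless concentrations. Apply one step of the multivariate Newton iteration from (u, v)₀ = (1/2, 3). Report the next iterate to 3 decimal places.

(0.185, 1.677)

At (1/2, 3): F = (-6.750, 8.250).
Jacobian J = [[2·u·v - 5·v, u^2 - 5·u], [2·u, 2·v]].
At the point, J = [[-12.000, -2.250], [1.000, 6.000]] (det J = -69.750).
Solving J·Δ = −F gives Δ = (-0.315, -1.323).
Then the next iterate is (u, v)₁ = (0.185, 1.677).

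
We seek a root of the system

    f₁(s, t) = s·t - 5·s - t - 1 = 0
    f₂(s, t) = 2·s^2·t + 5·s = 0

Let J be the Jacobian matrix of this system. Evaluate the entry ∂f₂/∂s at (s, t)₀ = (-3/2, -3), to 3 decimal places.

∂f₂/∂s = 4·s·t + 5.
At (-3/2, -3) this is 23.000.

23.000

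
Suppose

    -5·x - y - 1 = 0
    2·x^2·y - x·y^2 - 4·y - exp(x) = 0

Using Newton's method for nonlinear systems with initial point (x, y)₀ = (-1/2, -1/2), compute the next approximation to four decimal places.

At (-1/2, -1/2): F = (2.0000, 1.268469).
Jacobian J = [[-5, -1], [4·x·y - y^2 - exp(x), 2·x^2 - 2·x·y - 4]].
At the point, J = [[-5.0000, -1.0000], [0.143469, -4.0000]] (det J = 20.143469).
Solving J·Δ = −F gives Δ = (0.3342, 0.3291).
Then the next iterate is (x, y)₁ = (-0.1658, -0.1709).

(-0.1658, -0.1709)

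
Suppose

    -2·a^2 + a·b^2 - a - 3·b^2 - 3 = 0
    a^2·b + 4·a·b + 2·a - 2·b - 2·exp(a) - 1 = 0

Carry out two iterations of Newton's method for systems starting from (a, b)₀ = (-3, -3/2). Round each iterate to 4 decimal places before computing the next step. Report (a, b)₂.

(-0.6190, -0.4729)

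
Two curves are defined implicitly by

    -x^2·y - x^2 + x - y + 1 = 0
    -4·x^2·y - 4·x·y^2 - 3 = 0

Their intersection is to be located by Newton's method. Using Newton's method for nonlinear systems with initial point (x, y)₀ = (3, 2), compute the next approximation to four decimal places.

(1.8959, 1.3769)

At (3, 2): F = (-25.0000, -123.0000).
Jacobian J = [[-2·x·y - 2·x + 1, -x^2 - 1], [-8·x·y - 4·y^2, -4·x^2 - 8·x·y]].
At the point, J = [[-17.0000, -10.0000], [-64.0000, -84.0000]] (det J = 788.0000).
Solving J·Δ = −F gives Δ = (-1.1041, -0.6231).
Then the next iterate is (x, y)₁ = (1.8959, 1.3769).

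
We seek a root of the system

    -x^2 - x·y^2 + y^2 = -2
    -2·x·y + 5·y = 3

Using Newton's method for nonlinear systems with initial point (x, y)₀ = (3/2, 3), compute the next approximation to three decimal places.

At (3/2, 3): F = (-4.750, 3.000).
Jacobian J = [[-2·x - y^2, -2·x·y + 2·y], [-2·y, -2·x + 5]].
At the point, J = [[-12.000, -3.000], [-6.000, 2.000]] (det J = -42.000).
Solving J·Δ = −F gives Δ = (-0.012, -1.536).
Then the next iterate is (x, y)₁ = (1.488, 1.464).

(1.488, 1.464)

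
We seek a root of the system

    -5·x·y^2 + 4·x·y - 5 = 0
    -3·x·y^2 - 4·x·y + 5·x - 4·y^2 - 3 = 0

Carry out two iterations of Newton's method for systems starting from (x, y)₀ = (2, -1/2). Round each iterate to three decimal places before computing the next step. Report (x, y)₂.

(0.802, 1.863)

At (2, -1/2): F = (-11.500, 8.500).
Jacobian J = [[-5·y^2 + 4·y, -10·x·y + 4·x], [-3·y^2 - 4·y + 5, -6·x·y - 4·x - 8·y]].
At the point, J = [[-3.250, 18.000], [6.250, 2.000]] (det J = -119.000).
Solving J·Δ = −F gives Δ = (-1.479, 0.372).
Then the next iterate is (x, y)₁ = (0.521, -0.128).
Round to (0.521, -0.128) and repeat: F = (-5.30943, -0.21939), J = [[-0.59392, 2.75088], [5.46285, -0.65987]].
Δ = (0.281, 1.991), so (x, y)₂ = (0.802, 1.863).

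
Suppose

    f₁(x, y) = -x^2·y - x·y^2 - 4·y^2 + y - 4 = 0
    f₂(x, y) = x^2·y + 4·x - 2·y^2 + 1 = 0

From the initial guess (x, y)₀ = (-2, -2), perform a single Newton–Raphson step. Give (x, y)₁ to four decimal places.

(-1.7892, -0.2941)

At (-2, -2): F = (-6.0000, -23.0000).
Jacobian J = [[-2·x·y - y^2, -x^2 - 2·x·y - 8·y + 1], [2·x·y + 4, x^2 - 4·y]].
At the point, J = [[-12.0000, 5.0000], [12.0000, 12.0000]] (det J = -204.0000).
Solving J·Δ = −F gives Δ = (0.2108, 1.7059).
Then the next iterate is (x, y)₁ = (-1.7892, -0.2941).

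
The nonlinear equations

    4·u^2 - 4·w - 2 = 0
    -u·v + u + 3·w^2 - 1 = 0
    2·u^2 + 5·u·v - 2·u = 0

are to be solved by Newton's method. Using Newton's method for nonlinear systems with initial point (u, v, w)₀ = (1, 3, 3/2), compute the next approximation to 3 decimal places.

(1.116, -0.394, 0.732)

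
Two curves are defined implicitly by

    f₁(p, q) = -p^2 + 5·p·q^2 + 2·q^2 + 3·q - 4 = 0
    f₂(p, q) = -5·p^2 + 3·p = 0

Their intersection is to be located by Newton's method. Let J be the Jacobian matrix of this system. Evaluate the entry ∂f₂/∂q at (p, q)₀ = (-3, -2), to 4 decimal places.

∂f₂/∂q = 0.
At (-3, -2) this is 0.0000.

0.0000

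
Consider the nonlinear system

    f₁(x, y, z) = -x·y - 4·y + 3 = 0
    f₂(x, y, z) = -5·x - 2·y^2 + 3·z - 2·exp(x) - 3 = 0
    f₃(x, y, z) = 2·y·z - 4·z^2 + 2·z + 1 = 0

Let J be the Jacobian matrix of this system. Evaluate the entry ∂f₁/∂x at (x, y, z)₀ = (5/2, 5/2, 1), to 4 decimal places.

-2.5000

∂f₁/∂x = -y.
At (5/2, 5/2, 1) this is -2.5000.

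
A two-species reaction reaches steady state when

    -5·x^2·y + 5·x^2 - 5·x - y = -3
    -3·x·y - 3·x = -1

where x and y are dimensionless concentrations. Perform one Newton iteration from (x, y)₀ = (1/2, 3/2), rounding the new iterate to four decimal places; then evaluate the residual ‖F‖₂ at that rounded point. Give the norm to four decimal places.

At (1/2, 3/2): F = (-1.6250, -2.7500).
Jacobian J = [[-10·x·y + 10·x - 5, -5·x^2 - 1], [-3·y - 3, -3·x]].
At the point, J = [[-7.5000, -2.2500], [-7.5000, -1.5000]] (det J = -5.6250).
Solving J·Δ = −F gives Δ = (-0.6667, 1.5000).
Then the next iterate is (x, y)₁ = (-0.1667, 3.0000).
Re-evaluating at (-0.1667, 3.0000): F = (0.555611, 3.0004), so ‖F‖₂ = 3.0514.

3.0514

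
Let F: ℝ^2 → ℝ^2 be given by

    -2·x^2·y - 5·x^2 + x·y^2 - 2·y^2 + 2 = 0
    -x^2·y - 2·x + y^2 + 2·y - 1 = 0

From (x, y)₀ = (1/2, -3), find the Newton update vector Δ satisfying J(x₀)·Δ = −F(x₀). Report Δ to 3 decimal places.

(0.646, 0.564)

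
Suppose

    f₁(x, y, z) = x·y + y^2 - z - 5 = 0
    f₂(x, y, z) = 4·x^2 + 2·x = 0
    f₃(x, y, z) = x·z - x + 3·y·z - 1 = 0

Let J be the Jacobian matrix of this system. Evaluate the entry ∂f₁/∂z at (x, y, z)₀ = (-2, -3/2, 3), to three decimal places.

-1.000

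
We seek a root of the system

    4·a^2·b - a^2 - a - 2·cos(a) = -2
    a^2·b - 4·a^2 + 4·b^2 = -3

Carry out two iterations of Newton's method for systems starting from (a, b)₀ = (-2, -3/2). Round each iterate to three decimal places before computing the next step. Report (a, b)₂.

At (-2, -3/2): F = (-23.16771, -10.000).
Jacobian J = [[8·a·b - 2·a + 2·sin(a) - 1, 4·a^2], [2·a·b - 8·a, a^2 + 8·b]].
At the point, J = [[25.18141, 16.000], [22.000, -8.000]] (det J = -553.45124).
Solving J·Δ = −F gives Δ = (0.624, 0.466).
Then the next iterate is (a, b)₁ = (-1.376, -1.034).
Round to (-1.376, -1.034) and repeat: F = (-6.73551, -2.25463), J = [[11.17210, 7.57350], [13.85357, -6.37862]].
Δ = (0.341, 0.387), so (a, b)₂ = (-1.035, -0.647).

(-1.035, -0.647)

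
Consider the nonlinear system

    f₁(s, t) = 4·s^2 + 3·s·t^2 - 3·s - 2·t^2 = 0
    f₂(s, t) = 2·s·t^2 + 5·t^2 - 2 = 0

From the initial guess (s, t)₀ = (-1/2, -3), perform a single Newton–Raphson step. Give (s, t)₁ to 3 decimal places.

At (-1/2, -3): F = (-29.000, 34.000).
Jacobian J = [[8·s + 3·t^2 - 3, 6·s·t - 4·t], [2·t^2, 4·s·t + 10·t]].
At the point, J = [[20.000, 21.000], [18.000, -24.000]] (det J = -858.000).
Solving J·Δ = −F gives Δ = (-0.021, 1.401).
Then the next iterate is (s, t)₁ = (-0.521, -1.599).

(-0.521, -1.599)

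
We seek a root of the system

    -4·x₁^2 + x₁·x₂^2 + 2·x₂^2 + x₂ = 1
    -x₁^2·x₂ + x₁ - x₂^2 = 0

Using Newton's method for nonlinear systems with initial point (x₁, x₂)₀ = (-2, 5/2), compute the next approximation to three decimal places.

(-1.296, 1.333)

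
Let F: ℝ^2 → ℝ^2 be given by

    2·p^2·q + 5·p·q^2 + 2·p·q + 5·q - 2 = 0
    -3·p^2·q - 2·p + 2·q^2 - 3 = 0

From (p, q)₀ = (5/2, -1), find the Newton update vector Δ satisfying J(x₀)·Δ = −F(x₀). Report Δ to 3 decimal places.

(-1.590, -0.348)

At (5/2, -1): F = (-12.000, 12.750).
Jacobian J = [[4·p·q + 5·q^2 + 2·q, 2·p^2 + 10·p·q + 2·p + 5], [-6·p·q - 2, -3·p^2 + 4·q]].
At the point, J = [[-7.000, -2.500], [13.000, -22.750]] (det J = 191.750).
Solving J·Δ = −F gives Δ = (-1.590, -0.348).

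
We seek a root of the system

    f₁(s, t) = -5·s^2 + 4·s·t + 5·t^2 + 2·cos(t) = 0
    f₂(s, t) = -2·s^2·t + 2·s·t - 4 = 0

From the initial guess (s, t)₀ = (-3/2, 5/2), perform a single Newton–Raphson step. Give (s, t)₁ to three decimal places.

(-0.802, 1.329)

At (-3/2, 5/2): F = (3.39771, -22.750).
Jacobian J = [[-10·s + 4·t, 4·s + 10·t - 2·sin(t)], [-4·s·t + 2·t, -2·s^2 + 2·s]].
At the point, J = [[25.000, 17.80306], [20.000, -7.500]] (det J = -543.56111).
Solving J·Δ = −F gives Δ = (0.698, -1.171).
Then the next iterate is (s, t)₁ = (-0.802, 1.329).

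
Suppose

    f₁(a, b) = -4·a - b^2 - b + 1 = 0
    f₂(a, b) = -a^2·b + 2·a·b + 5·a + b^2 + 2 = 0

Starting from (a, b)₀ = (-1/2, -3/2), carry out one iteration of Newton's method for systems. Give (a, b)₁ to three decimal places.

At (-1/2, -3/2): F = (2.250, 3.625).
Jacobian J = [[-4, -2·b - 1], [-2·a·b + 2·b + 5, -a^2 + 2·a + 2·b]].
At the point, J = [[-4.000, 2.000], [0.500, -4.250]] (det J = 16.000).
Solving J·Δ = −F gives Δ = (1.051, 0.977).
Then the next iterate is (a, b)₁ = (0.551, -0.523).

(0.551, -0.523)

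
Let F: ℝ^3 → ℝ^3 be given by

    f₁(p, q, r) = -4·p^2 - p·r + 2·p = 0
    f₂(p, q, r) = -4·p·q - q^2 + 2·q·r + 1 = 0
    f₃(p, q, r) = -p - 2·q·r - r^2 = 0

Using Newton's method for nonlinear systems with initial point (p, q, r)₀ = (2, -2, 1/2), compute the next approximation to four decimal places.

(1.0855, -0.9454, 0.6300)

At (2, -2, 1/2): F = (-13.0000, 11.0000, -0.2500).
Jacobian J = [[-8·p - r + 2, 0, -p], [-4·q, -4·p - 2·q + 2·r, 2·q], [-1, -2·r, -2·q - 2·r]].
At the point, J = [[-14.5000, 0.0000, -2.0000], [8.0000, -3.0000, -4.0000], [-1.0000, -1.0000, 3.0000]] (det J = 210.5000).
Solving J·Δ = −F gives Δ = (-0.9145, 1.0546, 0.1300).
Then the next iterate is (p, q, r)₁ = (1.0855, -0.9454, 0.6300).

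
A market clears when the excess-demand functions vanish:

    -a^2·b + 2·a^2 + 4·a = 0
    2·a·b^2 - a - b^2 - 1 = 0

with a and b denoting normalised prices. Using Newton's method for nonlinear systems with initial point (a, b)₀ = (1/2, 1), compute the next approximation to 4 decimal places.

At (1/2, 1): F = (2.2500, -1.5000).
Jacobian J = [[-2·a·b + 4·a + 4, -a^2], [2·b^2 - 1, 4·a·b - 2·b]].
At the point, J = [[5.0000, -0.2500], [1.0000, 0.0000]] (det J = 0.2500).
Solving J·Δ = −F gives Δ = (1.5000, 39.0000).
Then the next iterate is (a, b)₁ = (2.0000, 40.0000).

(2.0000, 40.0000)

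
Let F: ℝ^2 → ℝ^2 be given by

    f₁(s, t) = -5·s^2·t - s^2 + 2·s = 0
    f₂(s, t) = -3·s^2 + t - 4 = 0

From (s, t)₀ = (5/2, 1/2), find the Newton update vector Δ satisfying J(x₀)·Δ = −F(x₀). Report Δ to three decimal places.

(-1.471, 0.189)

At (5/2, 1/2): F = (-16.875, -22.250).
Jacobian J = [[-10·s·t - 2·s + 2, -5·s^2], [-6·s, 1]].
At the point, J = [[-15.500, -31.250], [-15.000, 1.000]] (det J = -484.250).
Solving J·Δ = −F gives Δ = (-1.471, 0.189).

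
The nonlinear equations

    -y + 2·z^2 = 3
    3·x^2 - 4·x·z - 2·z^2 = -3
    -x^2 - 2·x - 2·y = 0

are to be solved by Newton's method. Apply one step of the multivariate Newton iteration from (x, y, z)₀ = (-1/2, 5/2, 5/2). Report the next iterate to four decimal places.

(-0.2183, 0.2341, 1.5734)

At (-1/2, 5/2, 5/2): F = (7.0000, -3.7500, -4.2500).
Jacobian J = [[0, -1, 4·z], [6·x - 4·z, 0, -4·x - 4·z], [-2·x - 2, -2, 0]].
At the point, J = [[0.0000, -1.0000, 10.0000], [-13.0000, 0.0000, -8.0000], [-1.0000, -2.0000, 0.0000]] (det J = 252.0000).
Solving J·Δ = −F gives Δ = (0.2817, -2.2659, -0.9266).
Then the next iterate is (x, y, z)₁ = (-0.2183, 0.2341, 1.5734).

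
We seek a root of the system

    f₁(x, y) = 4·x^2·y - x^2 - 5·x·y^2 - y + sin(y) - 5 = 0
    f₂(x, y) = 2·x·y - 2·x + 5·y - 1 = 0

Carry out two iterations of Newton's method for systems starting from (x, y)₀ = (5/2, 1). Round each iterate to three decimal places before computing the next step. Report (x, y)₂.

(2.647, 0.612)

At (5/2, 1): F = (1.09147, 4.000).
Jacobian J = [[8·x·y - 2·x - 5·y^2, 4·x^2 - 10·x·y + cos(y) - 1], [2·y - 2, 2·x + 5]].
At the point, J = [[10.000, -0.45970], [0.000, 10.000]] (det J = 100.000).
Solving J·Δ = −F gives Δ = (-0.128, -0.400).
Then the next iterate is (x, y)₁ = (2.372, 0.600).
Round to (2.372, 0.600) and repeat: F = (-1.42802, 0.10240), J = [[4.84160, 8.09887], [-0.800, 9.744]].
Δ = (0.275, 0.012), so (x, y)₂ = (2.647, 0.612).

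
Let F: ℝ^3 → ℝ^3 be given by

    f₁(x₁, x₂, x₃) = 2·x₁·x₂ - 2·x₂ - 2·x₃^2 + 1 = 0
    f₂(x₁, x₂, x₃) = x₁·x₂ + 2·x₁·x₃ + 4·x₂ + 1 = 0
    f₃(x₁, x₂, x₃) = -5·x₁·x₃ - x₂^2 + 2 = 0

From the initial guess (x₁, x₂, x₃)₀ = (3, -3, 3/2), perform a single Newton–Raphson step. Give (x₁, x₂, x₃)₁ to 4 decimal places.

(3.0726, -0.5513, 0.4765)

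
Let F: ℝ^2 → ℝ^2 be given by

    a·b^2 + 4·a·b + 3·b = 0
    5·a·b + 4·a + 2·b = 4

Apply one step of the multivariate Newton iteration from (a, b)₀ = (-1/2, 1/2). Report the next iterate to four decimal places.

(0.1714, -3.2714)

At (-1/2, 1/2): F = (0.3750, -6.2500).
Jacobian J = [[b^2 + 4·b, 2·a·b + 4·a + 3], [5·b + 4, 5·a + 2]].
At the point, J = [[2.2500, 0.5000], [6.5000, -0.5000]] (det J = -4.3750).
Solving J·Δ = −F gives Δ = (0.6714, -3.7714).
Then the next iterate is (a, b)₁ = (0.1714, -3.2714).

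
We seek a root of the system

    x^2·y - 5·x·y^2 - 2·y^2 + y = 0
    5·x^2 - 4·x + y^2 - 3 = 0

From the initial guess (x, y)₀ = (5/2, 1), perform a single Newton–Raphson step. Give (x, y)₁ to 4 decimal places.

(1.6151, 0.6667)

At (5/2, 1): F = (-7.2500, 19.2500).
Jacobian J = [[2·x·y - 5·y^2, x^2 - 10·x·y - 4·y + 1], [10·x - 4, 2·y]].
At the point, J = [[0.0000, -21.7500], [21.0000, 2.0000]] (det J = 456.7500).
Solving J·Δ = −F gives Δ = (-0.8849, -0.3333).
Then the next iterate is (x, y)₁ = (1.6151, 0.6667).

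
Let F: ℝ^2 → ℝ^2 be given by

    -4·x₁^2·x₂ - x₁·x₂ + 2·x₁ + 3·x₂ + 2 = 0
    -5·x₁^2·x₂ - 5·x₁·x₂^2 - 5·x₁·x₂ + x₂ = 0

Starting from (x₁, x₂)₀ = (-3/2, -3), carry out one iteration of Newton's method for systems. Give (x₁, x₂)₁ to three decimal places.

At (-3/2, -3): F = (12.500, 75.750).
Jacobian J = [[-8·x₁·x₂ - x₂ + 2, -4·x₁^2 - x₁ + 3], [-10·x₁·x₂ - 5·x₂^2 - 5·x₂, -5·x₁^2 - 10·x₁·x₂ - 5·x₁ + 1]].
At the point, J = [[-31.000, -4.500], [-75.000, -47.750]] (det J = 1142.750).
Solving J·Δ = −F gives Δ = (0.224, 1.235).
Then the next iterate is (x₁, x₂)₁ = (-1.276, -1.765).

(-1.276, -1.765)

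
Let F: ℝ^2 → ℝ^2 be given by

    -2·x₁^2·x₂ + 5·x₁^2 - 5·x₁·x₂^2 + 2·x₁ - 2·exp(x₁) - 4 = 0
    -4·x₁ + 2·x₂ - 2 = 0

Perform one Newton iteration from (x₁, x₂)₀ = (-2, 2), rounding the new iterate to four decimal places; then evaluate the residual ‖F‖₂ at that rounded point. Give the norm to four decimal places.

50.9631

At (-2, 2): F = (35.729329, 10.0000).
Jacobian J = [[-4·x₁·x₂ + 10·x₁ - 5·x₂^2 - 2·exp(x₁) + 2, -2·x₁^2 - 10·x₁·x₂], [-4, 2]].
At the point, J = [[-22.270671, 32.0000], [-4.0000, 2.0000]] (det J = 83.458659).
Solving J·Δ = −F gives Δ = (2.9780, 0.9560).
Then the next iterate is (x₁, x₂)₁ = (0.9780, 2.9560).
Re-evaluating at (0.9780, 2.9560): F = (-50.963086, 0.0000), so ‖F‖₂ = 50.9631.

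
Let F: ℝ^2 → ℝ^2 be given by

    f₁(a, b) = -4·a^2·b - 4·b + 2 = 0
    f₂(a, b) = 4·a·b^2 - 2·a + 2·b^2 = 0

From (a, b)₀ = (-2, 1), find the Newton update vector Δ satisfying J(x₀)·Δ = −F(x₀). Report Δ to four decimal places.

(1.1579, 0.0263)

At (-2, 1): F = (-18.0000, -2.0000).
Jacobian J = [[-8·a·b, -4·a^2 - 4], [4·b^2 - 2, 8·a·b + 4·b]].
At the point, J = [[16.0000, -20.0000], [2.0000, -12.0000]] (det J = -152.0000).
Solving J·Δ = −F gives Δ = (1.1579, 0.0263).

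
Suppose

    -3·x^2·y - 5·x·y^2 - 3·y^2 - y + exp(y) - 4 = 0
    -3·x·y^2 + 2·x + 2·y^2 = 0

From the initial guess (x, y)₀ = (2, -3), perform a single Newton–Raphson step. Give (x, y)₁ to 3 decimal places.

(1.919, -1.751)

At (2, -3): F = (-81.95021, -32.000).
Jacobian J = [[-6·x·y - 5·y^2, -3·x^2 - 10·x·y - 6·y + exp(y) - 1], [-3·y^2 + 2, -6·x·y + 4·y]].
At the point, J = [[-9.000, 65.04979], [-25.000, 24.000]] (det J = 1410.24468).
Solving J·Δ = −F gives Δ = (-0.081, 1.249).
Then the next iterate is (x, y)₁ = (1.919, -1.751).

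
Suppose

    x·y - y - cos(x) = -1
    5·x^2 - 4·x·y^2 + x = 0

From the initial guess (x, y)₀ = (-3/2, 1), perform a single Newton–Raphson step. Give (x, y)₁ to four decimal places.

(-1.0436, 0.3722)

At (-3/2, 1): F = (-1.570737, 15.7500).
Jacobian J = [[y + sin(x), x - 1], [10·x - 4·y^2 + 1, -8·x·y]].
At the point, J = [[0.002505, -2.5000], [-18.0000, 12.0000]] (det J = -44.969940).
Solving J·Δ = −F gives Δ = (0.4564, -0.6278).
Then the next iterate is (x, y)₁ = (-1.0436, 0.3722).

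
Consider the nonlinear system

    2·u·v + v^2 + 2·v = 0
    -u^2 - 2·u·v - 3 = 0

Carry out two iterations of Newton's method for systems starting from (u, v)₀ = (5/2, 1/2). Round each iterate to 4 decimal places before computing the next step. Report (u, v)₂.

(-1.2284, 0.2629)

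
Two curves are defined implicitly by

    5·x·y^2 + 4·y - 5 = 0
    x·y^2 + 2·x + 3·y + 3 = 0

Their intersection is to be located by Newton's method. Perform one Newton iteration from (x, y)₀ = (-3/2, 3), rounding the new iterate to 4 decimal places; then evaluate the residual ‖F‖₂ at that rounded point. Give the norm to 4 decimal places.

At (-3/2, 3): F = (-60.5000, -4.5000).
Jacobian J = [[5·y^2, 10·x·y + 4], [y^2 + 2, 2·x·y + 3]].
At the point, J = [[45.0000, -41.0000], [11.0000, -6.0000]] (det J = 181.0000).
Solving J·Δ = −F gives Δ = (-0.9862, -2.5580).
Then the next iterate is (x, y)₁ = (-2.4862, 0.4420).
Re-evaluating at (-2.4862, 0.4420): F = (-5.660570, -1.132114), so ‖F‖₂ = 5.7727.

5.7727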